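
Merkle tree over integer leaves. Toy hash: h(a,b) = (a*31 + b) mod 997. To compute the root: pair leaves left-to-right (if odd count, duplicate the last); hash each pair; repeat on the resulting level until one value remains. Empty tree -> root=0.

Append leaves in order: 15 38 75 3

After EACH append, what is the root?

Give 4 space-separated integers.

Answer: 15 503 47 972

Derivation:
After append 15 (leaves=[15]):
  L0: [15]
  root=15
After append 38 (leaves=[15, 38]):
  L0: [15, 38]
  L1: h(15,38)=(15*31+38)%997=503 -> [503]
  root=503
After append 75 (leaves=[15, 38, 75]):
  L0: [15, 38, 75]
  L1: h(15,38)=(15*31+38)%997=503 h(75,75)=(75*31+75)%997=406 -> [503, 406]
  L2: h(503,406)=(503*31+406)%997=47 -> [47]
  root=47
After append 3 (leaves=[15, 38, 75, 3]):
  L0: [15, 38, 75, 3]
  L1: h(15,38)=(15*31+38)%997=503 h(75,3)=(75*31+3)%997=334 -> [503, 334]
  L2: h(503,334)=(503*31+334)%997=972 -> [972]
  root=972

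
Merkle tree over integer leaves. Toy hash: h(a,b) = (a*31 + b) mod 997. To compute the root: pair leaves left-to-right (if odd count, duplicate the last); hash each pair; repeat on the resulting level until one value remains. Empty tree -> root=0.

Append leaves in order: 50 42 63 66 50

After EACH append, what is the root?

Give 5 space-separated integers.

After append 50 (leaves=[50]):
  L0: [50]
  root=50
After append 42 (leaves=[50, 42]):
  L0: [50, 42]
  L1: h(50,42)=(50*31+42)%997=595 -> [595]
  root=595
After append 63 (leaves=[50, 42, 63]):
  L0: [50, 42, 63]
  L1: h(50,42)=(50*31+42)%997=595 h(63,63)=(63*31+63)%997=22 -> [595, 22]
  L2: h(595,22)=(595*31+22)%997=521 -> [521]
  root=521
After append 66 (leaves=[50, 42, 63, 66]):
  L0: [50, 42, 63, 66]
  L1: h(50,42)=(50*31+42)%997=595 h(63,66)=(63*31+66)%997=25 -> [595, 25]
  L2: h(595,25)=(595*31+25)%997=524 -> [524]
  root=524
After append 50 (leaves=[50, 42, 63, 66, 50]):
  L0: [50, 42, 63, 66, 50]
  L1: h(50,42)=(50*31+42)%997=595 h(63,66)=(63*31+66)%997=25 h(50,50)=(50*31+50)%997=603 -> [595, 25, 603]
  L2: h(595,25)=(595*31+25)%997=524 h(603,603)=(603*31+603)%997=353 -> [524, 353]
  L3: h(524,353)=(524*31+353)%997=645 -> [645]
  root=645

Answer: 50 595 521 524 645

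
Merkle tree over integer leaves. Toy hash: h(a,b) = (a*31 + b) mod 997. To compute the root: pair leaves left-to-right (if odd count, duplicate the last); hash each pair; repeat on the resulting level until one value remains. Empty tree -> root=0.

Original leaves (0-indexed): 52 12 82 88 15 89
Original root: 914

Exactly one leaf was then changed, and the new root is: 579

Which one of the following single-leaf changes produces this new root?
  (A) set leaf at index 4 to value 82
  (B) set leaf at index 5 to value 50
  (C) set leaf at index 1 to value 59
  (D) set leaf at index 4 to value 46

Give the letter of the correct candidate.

Answer: A

Derivation:
Original leaves: [52, 12, 82, 88, 15, 89]
Target new root: 579
Try each candidate change and compute the resulting root:
Candidate A: set leaf[4] = 82 -> leaves = [52, 12, 82, 88, 82, 89]
  L0: [52, 12, 82, 88, 82, 89]
  L1: h(52,12)=(52*31+12)%997=627 h(82,88)=(82*31+88)%997=636 h(82,89)=(82*31+89)%997=637 -> [627, 636, 637]
  L2: h(627,636)=(627*31+636)%997=133 h(637,637)=(637*31+637)%997=444 -> [133, 444]
  L3: h(133,444)=(133*31+444)%997=579 -> [579]
  root = 579 == target 579  ** MATCH **
Candidate B: set leaf[5] = 50 -> leaves = [52, 12, 82, 88, 15, 50]
  L0: [52, 12, 82, 88, 15, 50]
  L1: h(52,12)=(52*31+12)%997=627 h(82,88)=(82*31+88)%997=636 h(15,50)=(15*31+50)%997=515 -> [627, 636, 515]
  L2: h(627,636)=(627*31+636)%997=133 h(515,515)=(515*31+515)%997=528 -> [133, 528]
  L3: h(133,528)=(133*31+528)%997=663 -> [663]
  root = 663 != target 579
Candidate C: set leaf[1] = 59 -> leaves = [52, 59, 82, 88, 15, 89]
  L0: [52, 59, 82, 88, 15, 89]
  L1: h(52,59)=(52*31+59)%997=674 h(82,88)=(82*31+88)%997=636 h(15,89)=(15*31+89)%997=554 -> [674, 636, 554]
  L2: h(674,636)=(674*31+636)%997=593 h(554,554)=(554*31+554)%997=779 -> [593, 779]
  L3: h(593,779)=(593*31+779)%997=219 -> [219]
  root = 219 != target 579
Candidate D: set leaf[4] = 46 -> leaves = [52, 12, 82, 88, 46, 89]
  L0: [52, 12, 82, 88, 46, 89]
  L1: h(52,12)=(52*31+12)%997=627 h(82,88)=(82*31+88)%997=636 h(46,89)=(46*31+89)%997=518 -> [627, 636, 518]
  L2: h(627,636)=(627*31+636)%997=133 h(518,518)=(518*31+518)%997=624 -> [133, 624]
  L3: h(133,624)=(133*31+624)%997=759 -> [759]
  root = 759 != target 579
Candidate A produces the target root.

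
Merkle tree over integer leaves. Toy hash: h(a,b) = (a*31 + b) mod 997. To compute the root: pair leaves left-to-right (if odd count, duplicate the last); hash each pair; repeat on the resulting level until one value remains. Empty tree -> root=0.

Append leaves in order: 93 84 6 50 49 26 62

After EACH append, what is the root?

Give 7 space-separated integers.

After append 93 (leaves=[93]):
  L0: [93]
  root=93
After append 84 (leaves=[93, 84]):
  L0: [93, 84]
  L1: h(93,84)=(93*31+84)%997=973 -> [973]
  root=973
After append 6 (leaves=[93, 84, 6]):
  L0: [93, 84, 6]
  L1: h(93,84)=(93*31+84)%997=973 h(6,6)=(6*31+6)%997=192 -> [973, 192]
  L2: h(973,192)=(973*31+192)%997=445 -> [445]
  root=445
After append 50 (leaves=[93, 84, 6, 50]):
  L0: [93, 84, 6, 50]
  L1: h(93,84)=(93*31+84)%997=973 h(6,50)=(6*31+50)%997=236 -> [973, 236]
  L2: h(973,236)=(973*31+236)%997=489 -> [489]
  root=489
After append 49 (leaves=[93, 84, 6, 50, 49]):
  L0: [93, 84, 6, 50, 49]
  L1: h(93,84)=(93*31+84)%997=973 h(6,50)=(6*31+50)%997=236 h(49,49)=(49*31+49)%997=571 -> [973, 236, 571]
  L2: h(973,236)=(973*31+236)%997=489 h(571,571)=(571*31+571)%997=326 -> [489, 326]
  L3: h(489,326)=(489*31+326)%997=530 -> [530]
  root=530
After append 26 (leaves=[93, 84, 6, 50, 49, 26]):
  L0: [93, 84, 6, 50, 49, 26]
  L1: h(93,84)=(93*31+84)%997=973 h(6,50)=(6*31+50)%997=236 h(49,26)=(49*31+26)%997=548 -> [973, 236, 548]
  L2: h(973,236)=(973*31+236)%997=489 h(548,548)=(548*31+548)%997=587 -> [489, 587]
  L3: h(489,587)=(489*31+587)%997=791 -> [791]
  root=791
After append 62 (leaves=[93, 84, 6, 50, 49, 26, 62]):
  L0: [93, 84, 6, 50, 49, 26, 62]
  L1: h(93,84)=(93*31+84)%997=973 h(6,50)=(6*31+50)%997=236 h(49,26)=(49*31+26)%997=548 h(62,62)=(62*31+62)%997=987 -> [973, 236, 548, 987]
  L2: h(973,236)=(973*31+236)%997=489 h(548,987)=(548*31+987)%997=29 -> [489, 29]
  L3: h(489,29)=(489*31+29)%997=233 -> [233]
  root=233

Answer: 93 973 445 489 530 791 233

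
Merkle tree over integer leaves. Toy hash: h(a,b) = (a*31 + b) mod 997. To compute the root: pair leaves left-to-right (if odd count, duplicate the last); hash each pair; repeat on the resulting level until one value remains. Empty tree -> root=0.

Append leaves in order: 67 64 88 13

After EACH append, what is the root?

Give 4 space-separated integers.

After append 67 (leaves=[67]):
  L0: [67]
  root=67
After append 64 (leaves=[67, 64]):
  L0: [67, 64]
  L1: h(67,64)=(67*31+64)%997=147 -> [147]
  root=147
After append 88 (leaves=[67, 64, 88]):
  L0: [67, 64, 88]
  L1: h(67,64)=(67*31+64)%997=147 h(88,88)=(88*31+88)%997=822 -> [147, 822]
  L2: h(147,822)=(147*31+822)%997=394 -> [394]
  root=394
After append 13 (leaves=[67, 64, 88, 13]):
  L0: [67, 64, 88, 13]
  L1: h(67,64)=(67*31+64)%997=147 h(88,13)=(88*31+13)%997=747 -> [147, 747]
  L2: h(147,747)=(147*31+747)%997=319 -> [319]
  root=319

Answer: 67 147 394 319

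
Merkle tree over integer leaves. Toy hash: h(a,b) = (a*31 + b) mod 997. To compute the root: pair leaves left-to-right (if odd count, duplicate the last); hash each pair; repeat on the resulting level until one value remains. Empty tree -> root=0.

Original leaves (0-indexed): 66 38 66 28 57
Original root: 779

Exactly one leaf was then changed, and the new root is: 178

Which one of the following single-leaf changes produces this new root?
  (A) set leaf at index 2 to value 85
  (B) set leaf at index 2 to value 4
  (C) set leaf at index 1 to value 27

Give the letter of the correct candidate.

Answer: C

Derivation:
Original leaves: [66, 38, 66, 28, 57]
Target new root: 178
Try each candidate change and compute the resulting root:
Candidate A: set leaf[2] = 85 -> leaves = [66, 38, 85, 28, 57]
  L0: [66, 38, 85, 28, 57]
  L1: h(66,38)=(66*31+38)%997=90 h(85,28)=(85*31+28)%997=669 h(57,57)=(57*31+57)%997=827 -> [90, 669, 827]
  L2: h(90,669)=(90*31+669)%997=468 h(827,827)=(827*31+827)%997=542 -> [468, 542]
  L3: h(468,542)=(468*31+542)%997=95 -> [95]
  root = 95 != target 178
Candidate B: set leaf[2] = 4 -> leaves = [66, 38, 4, 28, 57]
  L0: [66, 38, 4, 28, 57]
  L1: h(66,38)=(66*31+38)%997=90 h(4,28)=(4*31+28)%997=152 h(57,57)=(57*31+57)%997=827 -> [90, 152, 827]
  L2: h(90,152)=(90*31+152)%997=948 h(827,827)=(827*31+827)%997=542 -> [948, 542]
  L3: h(948,542)=(948*31+542)%997=20 -> [20]
  root = 20 != target 178
Candidate C: set leaf[1] = 27 -> leaves = [66, 27, 66, 28, 57]
  L0: [66, 27, 66, 28, 57]
  L1: h(66,27)=(66*31+27)%997=79 h(66,28)=(66*31+28)%997=80 h(57,57)=(57*31+57)%997=827 -> [79, 80, 827]
  L2: h(79,80)=(79*31+80)%997=535 h(827,827)=(827*31+827)%997=542 -> [535, 542]
  L3: h(535,542)=(535*31+542)%997=178 -> [178]
  root = 178 == target 178  ** MATCH **
Candidate C produces the target root.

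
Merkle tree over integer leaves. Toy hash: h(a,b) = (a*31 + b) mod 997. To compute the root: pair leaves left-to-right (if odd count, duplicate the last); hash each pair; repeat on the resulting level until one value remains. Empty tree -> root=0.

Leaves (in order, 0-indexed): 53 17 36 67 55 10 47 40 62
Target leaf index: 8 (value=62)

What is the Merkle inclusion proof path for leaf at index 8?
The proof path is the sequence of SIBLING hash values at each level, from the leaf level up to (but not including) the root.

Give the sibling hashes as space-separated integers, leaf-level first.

Answer: 62 987 677 668

Derivation:
L0 (leaves): [53, 17, 36, 67, 55, 10, 47, 40, 62], target index=8
L1: h(53,17)=(53*31+17)%997=663 [pair 0] h(36,67)=(36*31+67)%997=186 [pair 1] h(55,10)=(55*31+10)%997=718 [pair 2] h(47,40)=(47*31+40)%997=500 [pair 3] h(62,62)=(62*31+62)%997=987 [pair 4] -> [663, 186, 718, 500, 987]
  Sibling for proof at L0: 62
L2: h(663,186)=(663*31+186)%997=799 [pair 0] h(718,500)=(718*31+500)%997=824 [pair 1] h(987,987)=(987*31+987)%997=677 [pair 2] -> [799, 824, 677]
  Sibling for proof at L1: 987
L3: h(799,824)=(799*31+824)%997=668 [pair 0] h(677,677)=(677*31+677)%997=727 [pair 1] -> [668, 727]
  Sibling for proof at L2: 677
L4: h(668,727)=(668*31+727)%997=498 [pair 0] -> [498]
  Sibling for proof at L3: 668
Root: 498
Proof path (sibling hashes from leaf to root): [62, 987, 677, 668]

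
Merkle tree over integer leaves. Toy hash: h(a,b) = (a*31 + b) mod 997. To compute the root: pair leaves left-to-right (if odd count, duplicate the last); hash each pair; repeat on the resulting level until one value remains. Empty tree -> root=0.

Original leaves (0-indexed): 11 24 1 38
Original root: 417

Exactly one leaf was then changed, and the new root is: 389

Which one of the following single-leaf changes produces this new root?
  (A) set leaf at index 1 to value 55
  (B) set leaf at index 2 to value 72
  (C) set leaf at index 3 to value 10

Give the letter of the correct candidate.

Original leaves: [11, 24, 1, 38]
Target new root: 389
Try each candidate change and compute the resulting root:
Candidate A: set leaf[1] = 55 -> leaves = [11, 55, 1, 38]
  L0: [11, 55, 1, 38]
  L1: h(11,55)=(11*31+55)%997=396 h(1,38)=(1*31+38)%997=69 -> [396, 69]
  L2: h(396,69)=(396*31+69)%997=381 -> [381]
  root = 381 != target 389
Candidate B: set leaf[2] = 72 -> leaves = [11, 24, 72, 38]
  L0: [11, 24, 72, 38]
  L1: h(11,24)=(11*31+24)%997=365 h(72,38)=(72*31+38)%997=276 -> [365, 276]
  L2: h(365,276)=(365*31+276)%997=624 -> [624]
  root = 624 != target 389
Candidate C: set leaf[3] = 10 -> leaves = [11, 24, 1, 10]
  L0: [11, 24, 1, 10]
  L1: h(11,24)=(11*31+24)%997=365 h(1,10)=(1*31+10)%997=41 -> [365, 41]
  L2: h(365,41)=(365*31+41)%997=389 -> [389]
  root = 389 == target 389  ** MATCH **
Candidate C produces the target root.

Answer: C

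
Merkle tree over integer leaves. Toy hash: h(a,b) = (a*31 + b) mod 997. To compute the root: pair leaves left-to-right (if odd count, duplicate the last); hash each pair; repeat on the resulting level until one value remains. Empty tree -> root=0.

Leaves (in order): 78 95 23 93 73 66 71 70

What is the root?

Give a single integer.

L0: [78, 95, 23, 93, 73, 66, 71, 70]
L1: h(78,95)=(78*31+95)%997=519 h(23,93)=(23*31+93)%997=806 h(73,66)=(73*31+66)%997=335 h(71,70)=(71*31+70)%997=277 -> [519, 806, 335, 277]
L2: h(519,806)=(519*31+806)%997=943 h(335,277)=(335*31+277)%997=692 -> [943, 692]
L3: h(943,692)=(943*31+692)%997=15 -> [15]

Answer: 15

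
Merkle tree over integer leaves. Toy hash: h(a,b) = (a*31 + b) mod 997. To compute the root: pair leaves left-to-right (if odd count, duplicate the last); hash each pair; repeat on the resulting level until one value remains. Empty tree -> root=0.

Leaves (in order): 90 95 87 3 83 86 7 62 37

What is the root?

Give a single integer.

L0: [90, 95, 87, 3, 83, 86, 7, 62, 37]
L1: h(90,95)=(90*31+95)%997=891 h(87,3)=(87*31+3)%997=706 h(83,86)=(83*31+86)%997=665 h(7,62)=(7*31+62)%997=279 h(37,37)=(37*31+37)%997=187 -> [891, 706, 665, 279, 187]
L2: h(891,706)=(891*31+706)%997=411 h(665,279)=(665*31+279)%997=954 h(187,187)=(187*31+187)%997=2 -> [411, 954, 2]
L3: h(411,954)=(411*31+954)%997=734 h(2,2)=(2*31+2)%997=64 -> [734, 64]
L4: h(734,64)=(734*31+64)%997=884 -> [884]

Answer: 884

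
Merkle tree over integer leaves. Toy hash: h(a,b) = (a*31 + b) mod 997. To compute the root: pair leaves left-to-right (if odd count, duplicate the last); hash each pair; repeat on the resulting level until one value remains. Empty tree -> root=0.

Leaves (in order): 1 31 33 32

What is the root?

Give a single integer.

Answer: 983

Derivation:
L0: [1, 31, 33, 32]
L1: h(1,31)=(1*31+31)%997=62 h(33,32)=(33*31+32)%997=58 -> [62, 58]
L2: h(62,58)=(62*31+58)%997=983 -> [983]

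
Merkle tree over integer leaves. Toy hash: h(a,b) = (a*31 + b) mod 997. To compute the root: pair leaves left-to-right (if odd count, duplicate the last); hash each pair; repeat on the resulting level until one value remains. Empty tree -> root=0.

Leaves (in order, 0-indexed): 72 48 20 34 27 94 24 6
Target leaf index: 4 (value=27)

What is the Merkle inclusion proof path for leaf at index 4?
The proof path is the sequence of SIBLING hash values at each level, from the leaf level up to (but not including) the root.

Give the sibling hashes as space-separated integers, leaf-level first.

Answer: 94 750 547

Derivation:
L0 (leaves): [72, 48, 20, 34, 27, 94, 24, 6], target index=4
L1: h(72,48)=(72*31+48)%997=286 [pair 0] h(20,34)=(20*31+34)%997=654 [pair 1] h(27,94)=(27*31+94)%997=931 [pair 2] h(24,6)=(24*31+6)%997=750 [pair 3] -> [286, 654, 931, 750]
  Sibling for proof at L0: 94
L2: h(286,654)=(286*31+654)%997=547 [pair 0] h(931,750)=(931*31+750)%997=698 [pair 1] -> [547, 698]
  Sibling for proof at L1: 750
L3: h(547,698)=(547*31+698)%997=706 [pair 0] -> [706]
  Sibling for proof at L2: 547
Root: 706
Proof path (sibling hashes from leaf to root): [94, 750, 547]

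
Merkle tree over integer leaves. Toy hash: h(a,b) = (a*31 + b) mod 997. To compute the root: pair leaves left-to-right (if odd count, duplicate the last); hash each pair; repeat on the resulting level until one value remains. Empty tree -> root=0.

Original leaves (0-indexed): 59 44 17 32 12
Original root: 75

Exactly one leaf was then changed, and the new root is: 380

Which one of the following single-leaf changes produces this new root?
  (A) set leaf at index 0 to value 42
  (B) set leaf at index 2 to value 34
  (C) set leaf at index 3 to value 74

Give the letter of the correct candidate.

Original leaves: [59, 44, 17, 32, 12]
Target new root: 380
Try each candidate change and compute the resulting root:
Candidate A: set leaf[0] = 42 -> leaves = [42, 44, 17, 32, 12]
  L0: [42, 44, 17, 32, 12]
  L1: h(42,44)=(42*31+44)%997=349 h(17,32)=(17*31+32)%997=559 h(12,12)=(12*31+12)%997=384 -> [349, 559, 384]
  L2: h(349,559)=(349*31+559)%997=411 h(384,384)=(384*31+384)%997=324 -> [411, 324]
  L3: h(411,324)=(411*31+324)%997=104 -> [104]
  root = 104 != target 380
Candidate B: set leaf[2] = 34 -> leaves = [59, 44, 34, 32, 12]
  L0: [59, 44, 34, 32, 12]
  L1: h(59,44)=(59*31+44)%997=876 h(34,32)=(34*31+32)%997=89 h(12,12)=(12*31+12)%997=384 -> [876, 89, 384]
  L2: h(876,89)=(876*31+89)%997=326 h(384,384)=(384*31+384)%997=324 -> [326, 324]
  L3: h(326,324)=(326*31+324)%997=460 -> [460]
  root = 460 != target 380
Candidate C: set leaf[3] = 74 -> leaves = [59, 44, 17, 74, 12]
  L0: [59, 44, 17, 74, 12]
  L1: h(59,44)=(59*31+44)%997=876 h(17,74)=(17*31+74)%997=601 h(12,12)=(12*31+12)%997=384 -> [876, 601, 384]
  L2: h(876,601)=(876*31+601)%997=838 h(384,384)=(384*31+384)%997=324 -> [838, 324]
  L3: h(838,324)=(838*31+324)%997=380 -> [380]
  root = 380 == target 380  ** MATCH **
Candidate C produces the target root.

Answer: C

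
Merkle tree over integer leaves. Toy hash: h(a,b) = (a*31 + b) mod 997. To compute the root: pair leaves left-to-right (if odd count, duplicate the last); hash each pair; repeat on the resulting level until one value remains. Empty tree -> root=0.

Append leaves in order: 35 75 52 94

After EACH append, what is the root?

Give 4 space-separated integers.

Answer: 35 163 735 777

Derivation:
After append 35 (leaves=[35]):
  L0: [35]
  root=35
After append 75 (leaves=[35, 75]):
  L0: [35, 75]
  L1: h(35,75)=(35*31+75)%997=163 -> [163]
  root=163
After append 52 (leaves=[35, 75, 52]):
  L0: [35, 75, 52]
  L1: h(35,75)=(35*31+75)%997=163 h(52,52)=(52*31+52)%997=667 -> [163, 667]
  L2: h(163,667)=(163*31+667)%997=735 -> [735]
  root=735
After append 94 (leaves=[35, 75, 52, 94]):
  L0: [35, 75, 52, 94]
  L1: h(35,75)=(35*31+75)%997=163 h(52,94)=(52*31+94)%997=709 -> [163, 709]
  L2: h(163,709)=(163*31+709)%997=777 -> [777]
  root=777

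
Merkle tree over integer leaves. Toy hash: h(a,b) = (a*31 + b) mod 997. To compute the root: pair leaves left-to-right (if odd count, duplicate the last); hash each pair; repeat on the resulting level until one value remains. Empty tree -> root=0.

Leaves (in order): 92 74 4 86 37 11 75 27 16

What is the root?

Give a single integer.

L0: [92, 74, 4, 86, 37, 11, 75, 27, 16]
L1: h(92,74)=(92*31+74)%997=932 h(4,86)=(4*31+86)%997=210 h(37,11)=(37*31+11)%997=161 h(75,27)=(75*31+27)%997=358 h(16,16)=(16*31+16)%997=512 -> [932, 210, 161, 358, 512]
L2: h(932,210)=(932*31+210)%997=189 h(161,358)=(161*31+358)%997=364 h(512,512)=(512*31+512)%997=432 -> [189, 364, 432]
L3: h(189,364)=(189*31+364)%997=241 h(432,432)=(432*31+432)%997=863 -> [241, 863]
L4: h(241,863)=(241*31+863)%997=358 -> [358]

Answer: 358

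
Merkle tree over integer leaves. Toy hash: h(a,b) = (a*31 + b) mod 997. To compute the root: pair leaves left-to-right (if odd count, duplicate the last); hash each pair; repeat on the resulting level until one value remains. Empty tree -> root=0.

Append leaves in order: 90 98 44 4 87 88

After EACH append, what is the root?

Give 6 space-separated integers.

Answer: 90 894 209 169 609 641

Derivation:
After append 90 (leaves=[90]):
  L0: [90]
  root=90
After append 98 (leaves=[90, 98]):
  L0: [90, 98]
  L1: h(90,98)=(90*31+98)%997=894 -> [894]
  root=894
After append 44 (leaves=[90, 98, 44]):
  L0: [90, 98, 44]
  L1: h(90,98)=(90*31+98)%997=894 h(44,44)=(44*31+44)%997=411 -> [894, 411]
  L2: h(894,411)=(894*31+411)%997=209 -> [209]
  root=209
After append 4 (leaves=[90, 98, 44, 4]):
  L0: [90, 98, 44, 4]
  L1: h(90,98)=(90*31+98)%997=894 h(44,4)=(44*31+4)%997=371 -> [894, 371]
  L2: h(894,371)=(894*31+371)%997=169 -> [169]
  root=169
After append 87 (leaves=[90, 98, 44, 4, 87]):
  L0: [90, 98, 44, 4, 87]
  L1: h(90,98)=(90*31+98)%997=894 h(44,4)=(44*31+4)%997=371 h(87,87)=(87*31+87)%997=790 -> [894, 371, 790]
  L2: h(894,371)=(894*31+371)%997=169 h(790,790)=(790*31+790)%997=355 -> [169, 355]
  L3: h(169,355)=(169*31+355)%997=609 -> [609]
  root=609
After append 88 (leaves=[90, 98, 44, 4, 87, 88]):
  L0: [90, 98, 44, 4, 87, 88]
  L1: h(90,98)=(90*31+98)%997=894 h(44,4)=(44*31+4)%997=371 h(87,88)=(87*31+88)%997=791 -> [894, 371, 791]
  L2: h(894,371)=(894*31+371)%997=169 h(791,791)=(791*31+791)%997=387 -> [169, 387]
  L3: h(169,387)=(169*31+387)%997=641 -> [641]
  root=641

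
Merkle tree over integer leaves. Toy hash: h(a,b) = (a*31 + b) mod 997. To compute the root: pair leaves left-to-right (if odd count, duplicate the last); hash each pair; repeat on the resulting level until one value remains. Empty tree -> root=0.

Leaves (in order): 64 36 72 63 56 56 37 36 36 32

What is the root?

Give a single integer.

Answer: 194

Derivation:
L0: [64, 36, 72, 63, 56, 56, 37, 36, 36, 32]
L1: h(64,36)=(64*31+36)%997=26 h(72,63)=(72*31+63)%997=301 h(56,56)=(56*31+56)%997=795 h(37,36)=(37*31+36)%997=186 h(36,32)=(36*31+32)%997=151 -> [26, 301, 795, 186, 151]
L2: h(26,301)=(26*31+301)%997=110 h(795,186)=(795*31+186)%997=903 h(151,151)=(151*31+151)%997=844 -> [110, 903, 844]
L3: h(110,903)=(110*31+903)%997=325 h(844,844)=(844*31+844)%997=89 -> [325, 89]
L4: h(325,89)=(325*31+89)%997=194 -> [194]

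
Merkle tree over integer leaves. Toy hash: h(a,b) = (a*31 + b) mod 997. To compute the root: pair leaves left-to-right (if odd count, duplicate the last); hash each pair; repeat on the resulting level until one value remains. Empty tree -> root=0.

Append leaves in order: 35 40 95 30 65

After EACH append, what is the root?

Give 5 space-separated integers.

After append 35 (leaves=[35]):
  L0: [35]
  root=35
After append 40 (leaves=[35, 40]):
  L0: [35, 40]
  L1: h(35,40)=(35*31+40)%997=128 -> [128]
  root=128
After append 95 (leaves=[35, 40, 95]):
  L0: [35, 40, 95]
  L1: h(35,40)=(35*31+40)%997=128 h(95,95)=(95*31+95)%997=49 -> [128, 49]
  L2: h(128,49)=(128*31+49)%997=29 -> [29]
  root=29
After append 30 (leaves=[35, 40, 95, 30]):
  L0: [35, 40, 95, 30]
  L1: h(35,40)=(35*31+40)%997=128 h(95,30)=(95*31+30)%997=981 -> [128, 981]
  L2: h(128,981)=(128*31+981)%997=961 -> [961]
  root=961
After append 65 (leaves=[35, 40, 95, 30, 65]):
  L0: [35, 40, 95, 30, 65]
  L1: h(35,40)=(35*31+40)%997=128 h(95,30)=(95*31+30)%997=981 h(65,65)=(65*31+65)%997=86 -> [128, 981, 86]
  L2: h(128,981)=(128*31+981)%997=961 h(86,86)=(86*31+86)%997=758 -> [961, 758]
  L3: h(961,758)=(961*31+758)%997=639 -> [639]
  root=639

Answer: 35 128 29 961 639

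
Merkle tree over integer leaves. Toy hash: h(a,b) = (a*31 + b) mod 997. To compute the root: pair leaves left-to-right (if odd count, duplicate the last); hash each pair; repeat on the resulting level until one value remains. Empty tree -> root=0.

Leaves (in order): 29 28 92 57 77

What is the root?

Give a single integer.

Answer: 63

Derivation:
L0: [29, 28, 92, 57, 77]
L1: h(29,28)=(29*31+28)%997=927 h(92,57)=(92*31+57)%997=915 h(77,77)=(77*31+77)%997=470 -> [927, 915, 470]
L2: h(927,915)=(927*31+915)%997=739 h(470,470)=(470*31+470)%997=85 -> [739, 85]
L3: h(739,85)=(739*31+85)%997=63 -> [63]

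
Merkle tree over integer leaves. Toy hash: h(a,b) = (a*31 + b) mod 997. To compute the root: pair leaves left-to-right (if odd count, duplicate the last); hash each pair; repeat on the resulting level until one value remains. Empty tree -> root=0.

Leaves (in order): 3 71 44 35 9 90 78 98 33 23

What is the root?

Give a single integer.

Answer: 143

Derivation:
L0: [3, 71, 44, 35, 9, 90, 78, 98, 33, 23]
L1: h(3,71)=(3*31+71)%997=164 h(44,35)=(44*31+35)%997=402 h(9,90)=(9*31+90)%997=369 h(78,98)=(78*31+98)%997=522 h(33,23)=(33*31+23)%997=49 -> [164, 402, 369, 522, 49]
L2: h(164,402)=(164*31+402)%997=501 h(369,522)=(369*31+522)%997=994 h(49,49)=(49*31+49)%997=571 -> [501, 994, 571]
L3: h(501,994)=(501*31+994)%997=573 h(571,571)=(571*31+571)%997=326 -> [573, 326]
L4: h(573,326)=(573*31+326)%997=143 -> [143]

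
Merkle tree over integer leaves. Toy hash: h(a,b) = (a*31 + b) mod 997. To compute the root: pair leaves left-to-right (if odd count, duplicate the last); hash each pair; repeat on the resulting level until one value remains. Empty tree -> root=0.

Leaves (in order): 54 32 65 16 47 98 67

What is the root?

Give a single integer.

Answer: 50

Derivation:
L0: [54, 32, 65, 16, 47, 98, 67]
L1: h(54,32)=(54*31+32)%997=709 h(65,16)=(65*31+16)%997=37 h(47,98)=(47*31+98)%997=558 h(67,67)=(67*31+67)%997=150 -> [709, 37, 558, 150]
L2: h(709,37)=(709*31+37)%997=82 h(558,150)=(558*31+150)%997=499 -> [82, 499]
L3: h(82,499)=(82*31+499)%997=50 -> [50]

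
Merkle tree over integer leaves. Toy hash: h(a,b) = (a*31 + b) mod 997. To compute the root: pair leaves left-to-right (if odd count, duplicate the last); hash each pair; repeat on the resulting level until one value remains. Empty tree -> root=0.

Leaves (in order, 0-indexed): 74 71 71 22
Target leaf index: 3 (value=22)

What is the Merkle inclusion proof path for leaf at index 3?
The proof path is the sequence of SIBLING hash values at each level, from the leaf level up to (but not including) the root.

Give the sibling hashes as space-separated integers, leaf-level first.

L0 (leaves): [74, 71, 71, 22], target index=3
L1: h(74,71)=(74*31+71)%997=371 [pair 0] h(71,22)=(71*31+22)%997=229 [pair 1] -> [371, 229]
  Sibling for proof at L0: 71
L2: h(371,229)=(371*31+229)%997=763 [pair 0] -> [763]
  Sibling for proof at L1: 371
Root: 763
Proof path (sibling hashes from leaf to root): [71, 371]

Answer: 71 371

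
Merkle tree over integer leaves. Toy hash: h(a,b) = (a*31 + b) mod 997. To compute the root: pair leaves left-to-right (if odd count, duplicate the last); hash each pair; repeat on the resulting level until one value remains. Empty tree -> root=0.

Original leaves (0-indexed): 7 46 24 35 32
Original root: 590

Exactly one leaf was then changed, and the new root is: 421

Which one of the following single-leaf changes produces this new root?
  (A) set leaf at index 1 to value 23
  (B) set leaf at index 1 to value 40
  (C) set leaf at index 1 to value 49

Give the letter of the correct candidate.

Original leaves: [7, 46, 24, 35, 32]
Target new root: 421
Try each candidate change and compute the resulting root:
Candidate A: set leaf[1] = 23 -> leaves = [7, 23, 24, 35, 32]
  L0: [7, 23, 24, 35, 32]
  L1: h(7,23)=(7*31+23)%997=240 h(24,35)=(24*31+35)%997=779 h(32,32)=(32*31+32)%997=27 -> [240, 779, 27]
  L2: h(240,779)=(240*31+779)%997=243 h(27,27)=(27*31+27)%997=864 -> [243, 864]
  L3: h(243,864)=(243*31+864)%997=421 -> [421]
  root = 421 == target 421  ** MATCH **
Candidate B: set leaf[1] = 40 -> leaves = [7, 40, 24, 35, 32]
  L0: [7, 40, 24, 35, 32]
  L1: h(7,40)=(7*31+40)%997=257 h(24,35)=(24*31+35)%997=779 h(32,32)=(32*31+32)%997=27 -> [257, 779, 27]
  L2: h(257,779)=(257*31+779)%997=770 h(27,27)=(27*31+27)%997=864 -> [770, 864]
  L3: h(770,864)=(770*31+864)%997=806 -> [806]
  root = 806 != target 421
Candidate C: set leaf[1] = 49 -> leaves = [7, 49, 24, 35, 32]
  L0: [7, 49, 24, 35, 32]
  L1: h(7,49)=(7*31+49)%997=266 h(24,35)=(24*31+35)%997=779 h(32,32)=(32*31+32)%997=27 -> [266, 779, 27]
  L2: h(266,779)=(266*31+779)%997=52 h(27,27)=(27*31+27)%997=864 -> [52, 864]
  L3: h(52,864)=(52*31+864)%997=482 -> [482]
  root = 482 != target 421
Candidate A produces the target root.

Answer: A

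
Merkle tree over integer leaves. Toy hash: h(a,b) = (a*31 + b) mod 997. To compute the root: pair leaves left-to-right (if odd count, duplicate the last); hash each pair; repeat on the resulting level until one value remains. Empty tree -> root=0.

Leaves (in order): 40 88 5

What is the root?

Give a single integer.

Answer: 451

Derivation:
L0: [40, 88, 5]
L1: h(40,88)=(40*31+88)%997=331 h(5,5)=(5*31+5)%997=160 -> [331, 160]
L2: h(331,160)=(331*31+160)%997=451 -> [451]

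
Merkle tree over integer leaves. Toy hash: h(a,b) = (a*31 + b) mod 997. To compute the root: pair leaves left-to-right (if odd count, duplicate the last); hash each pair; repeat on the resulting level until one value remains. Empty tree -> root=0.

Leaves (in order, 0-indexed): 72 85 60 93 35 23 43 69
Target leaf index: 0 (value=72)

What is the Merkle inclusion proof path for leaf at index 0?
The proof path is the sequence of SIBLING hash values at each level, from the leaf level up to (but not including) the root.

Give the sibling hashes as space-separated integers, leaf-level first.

L0 (leaves): [72, 85, 60, 93, 35, 23, 43, 69], target index=0
L1: h(72,85)=(72*31+85)%997=323 [pair 0] h(60,93)=(60*31+93)%997=956 [pair 1] h(35,23)=(35*31+23)%997=111 [pair 2] h(43,69)=(43*31+69)%997=405 [pair 3] -> [323, 956, 111, 405]
  Sibling for proof at L0: 85
L2: h(323,956)=(323*31+956)%997=2 [pair 0] h(111,405)=(111*31+405)%997=855 [pair 1] -> [2, 855]
  Sibling for proof at L1: 956
L3: h(2,855)=(2*31+855)%997=917 [pair 0] -> [917]
  Sibling for proof at L2: 855
Root: 917
Proof path (sibling hashes from leaf to root): [85, 956, 855]

Answer: 85 956 855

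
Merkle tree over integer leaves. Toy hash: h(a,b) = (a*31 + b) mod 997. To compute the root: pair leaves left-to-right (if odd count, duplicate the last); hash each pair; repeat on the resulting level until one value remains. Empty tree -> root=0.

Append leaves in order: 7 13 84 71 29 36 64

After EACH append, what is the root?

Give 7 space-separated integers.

Answer: 7 230 845 832 653 877 993

Derivation:
After append 7 (leaves=[7]):
  L0: [7]
  root=7
After append 13 (leaves=[7, 13]):
  L0: [7, 13]
  L1: h(7,13)=(7*31+13)%997=230 -> [230]
  root=230
After append 84 (leaves=[7, 13, 84]):
  L0: [7, 13, 84]
  L1: h(7,13)=(7*31+13)%997=230 h(84,84)=(84*31+84)%997=694 -> [230, 694]
  L2: h(230,694)=(230*31+694)%997=845 -> [845]
  root=845
After append 71 (leaves=[7, 13, 84, 71]):
  L0: [7, 13, 84, 71]
  L1: h(7,13)=(7*31+13)%997=230 h(84,71)=(84*31+71)%997=681 -> [230, 681]
  L2: h(230,681)=(230*31+681)%997=832 -> [832]
  root=832
After append 29 (leaves=[7, 13, 84, 71, 29]):
  L0: [7, 13, 84, 71, 29]
  L1: h(7,13)=(7*31+13)%997=230 h(84,71)=(84*31+71)%997=681 h(29,29)=(29*31+29)%997=928 -> [230, 681, 928]
  L2: h(230,681)=(230*31+681)%997=832 h(928,928)=(928*31+928)%997=783 -> [832, 783]
  L3: h(832,783)=(832*31+783)%997=653 -> [653]
  root=653
After append 36 (leaves=[7, 13, 84, 71, 29, 36]):
  L0: [7, 13, 84, 71, 29, 36]
  L1: h(7,13)=(7*31+13)%997=230 h(84,71)=(84*31+71)%997=681 h(29,36)=(29*31+36)%997=935 -> [230, 681, 935]
  L2: h(230,681)=(230*31+681)%997=832 h(935,935)=(935*31+935)%997=10 -> [832, 10]
  L3: h(832,10)=(832*31+10)%997=877 -> [877]
  root=877
After append 64 (leaves=[7, 13, 84, 71, 29, 36, 64]):
  L0: [7, 13, 84, 71, 29, 36, 64]
  L1: h(7,13)=(7*31+13)%997=230 h(84,71)=(84*31+71)%997=681 h(29,36)=(29*31+36)%997=935 h(64,64)=(64*31+64)%997=54 -> [230, 681, 935, 54]
  L2: h(230,681)=(230*31+681)%997=832 h(935,54)=(935*31+54)%997=126 -> [832, 126]
  L3: h(832,126)=(832*31+126)%997=993 -> [993]
  root=993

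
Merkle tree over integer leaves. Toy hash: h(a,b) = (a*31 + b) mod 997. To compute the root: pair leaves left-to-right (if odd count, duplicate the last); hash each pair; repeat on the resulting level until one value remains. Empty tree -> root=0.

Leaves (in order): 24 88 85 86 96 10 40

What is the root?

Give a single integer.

Answer: 689

Derivation:
L0: [24, 88, 85, 86, 96, 10, 40]
L1: h(24,88)=(24*31+88)%997=832 h(85,86)=(85*31+86)%997=727 h(96,10)=(96*31+10)%997=992 h(40,40)=(40*31+40)%997=283 -> [832, 727, 992, 283]
L2: h(832,727)=(832*31+727)%997=597 h(992,283)=(992*31+283)%997=128 -> [597, 128]
L3: h(597,128)=(597*31+128)%997=689 -> [689]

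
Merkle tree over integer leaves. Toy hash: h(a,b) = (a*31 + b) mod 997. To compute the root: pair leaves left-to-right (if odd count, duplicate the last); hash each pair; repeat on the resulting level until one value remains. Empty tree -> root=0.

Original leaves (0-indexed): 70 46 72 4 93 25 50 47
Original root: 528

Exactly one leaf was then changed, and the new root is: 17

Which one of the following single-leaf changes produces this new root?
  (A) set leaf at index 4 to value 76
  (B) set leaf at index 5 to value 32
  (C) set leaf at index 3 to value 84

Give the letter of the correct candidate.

Answer: C

Derivation:
Original leaves: [70, 46, 72, 4, 93, 25, 50, 47]
Target new root: 17
Try each candidate change and compute the resulting root:
Candidate A: set leaf[4] = 76 -> leaves = [70, 46, 72, 4, 76, 25, 50, 47]
  L0: [70, 46, 72, 4, 76, 25, 50, 47]
  L1: h(70,46)=(70*31+46)%997=222 h(72,4)=(72*31+4)%997=242 h(76,25)=(76*31+25)%997=387 h(50,47)=(50*31+47)%997=600 -> [222, 242, 387, 600]
  L2: h(222,242)=(222*31+242)%997=145 h(387,600)=(387*31+600)%997=633 -> [145, 633]
  L3: h(145,633)=(145*31+633)%997=143 -> [143]
  root = 143 != target 17
Candidate B: set leaf[5] = 32 -> leaves = [70, 46, 72, 4, 93, 32, 50, 47]
  L0: [70, 46, 72, 4, 93, 32, 50, 47]
  L1: h(70,46)=(70*31+46)%997=222 h(72,4)=(72*31+4)%997=242 h(93,32)=(93*31+32)%997=921 h(50,47)=(50*31+47)%997=600 -> [222, 242, 921, 600]
  L2: h(222,242)=(222*31+242)%997=145 h(921,600)=(921*31+600)%997=238 -> [145, 238]
  L3: h(145,238)=(145*31+238)%997=745 -> [745]
  root = 745 != target 17
Candidate C: set leaf[3] = 84 -> leaves = [70, 46, 72, 84, 93, 25, 50, 47]
  L0: [70, 46, 72, 84, 93, 25, 50, 47]
  L1: h(70,46)=(70*31+46)%997=222 h(72,84)=(72*31+84)%997=322 h(93,25)=(93*31+25)%997=914 h(50,47)=(50*31+47)%997=600 -> [222, 322, 914, 600]
  L2: h(222,322)=(222*31+322)%997=225 h(914,600)=(914*31+600)%997=21 -> [225, 21]
  L3: h(225,21)=(225*31+21)%997=17 -> [17]
  root = 17 == target 17  ** MATCH **
Candidate C produces the target root.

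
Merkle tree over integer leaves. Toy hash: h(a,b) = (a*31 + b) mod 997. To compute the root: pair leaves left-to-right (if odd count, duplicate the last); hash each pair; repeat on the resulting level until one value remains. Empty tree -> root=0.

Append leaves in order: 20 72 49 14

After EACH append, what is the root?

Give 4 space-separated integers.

After append 20 (leaves=[20]):
  L0: [20]
  root=20
After append 72 (leaves=[20, 72]):
  L0: [20, 72]
  L1: h(20,72)=(20*31+72)%997=692 -> [692]
  root=692
After append 49 (leaves=[20, 72, 49]):
  L0: [20, 72, 49]
  L1: h(20,72)=(20*31+72)%997=692 h(49,49)=(49*31+49)%997=571 -> [692, 571]
  L2: h(692,571)=(692*31+571)%997=89 -> [89]
  root=89
After append 14 (leaves=[20, 72, 49, 14]):
  L0: [20, 72, 49, 14]
  L1: h(20,72)=(20*31+72)%997=692 h(49,14)=(49*31+14)%997=536 -> [692, 536]
  L2: h(692,536)=(692*31+536)%997=54 -> [54]
  root=54

Answer: 20 692 89 54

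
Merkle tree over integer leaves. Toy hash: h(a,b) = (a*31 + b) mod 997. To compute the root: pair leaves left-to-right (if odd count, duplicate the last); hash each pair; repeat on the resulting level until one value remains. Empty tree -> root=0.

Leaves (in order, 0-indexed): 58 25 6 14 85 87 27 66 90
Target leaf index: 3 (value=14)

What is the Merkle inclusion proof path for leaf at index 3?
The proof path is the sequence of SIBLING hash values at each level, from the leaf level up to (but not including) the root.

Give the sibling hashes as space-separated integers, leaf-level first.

L0 (leaves): [58, 25, 6, 14, 85, 87, 27, 66, 90], target index=3
L1: h(58,25)=(58*31+25)%997=826 [pair 0] h(6,14)=(6*31+14)%997=200 [pair 1] h(85,87)=(85*31+87)%997=728 [pair 2] h(27,66)=(27*31+66)%997=903 [pair 3] h(90,90)=(90*31+90)%997=886 [pair 4] -> [826, 200, 728, 903, 886]
  Sibling for proof at L0: 6
L2: h(826,200)=(826*31+200)%997=881 [pair 0] h(728,903)=(728*31+903)%997=540 [pair 1] h(886,886)=(886*31+886)%997=436 [pair 2] -> [881, 540, 436]
  Sibling for proof at L1: 826
L3: h(881,540)=(881*31+540)%997=932 [pair 0] h(436,436)=(436*31+436)%997=991 [pair 1] -> [932, 991]
  Sibling for proof at L2: 540
L4: h(932,991)=(932*31+991)%997=970 [pair 0] -> [970]
  Sibling for proof at L3: 991
Root: 970
Proof path (sibling hashes from leaf to root): [6, 826, 540, 991]

Answer: 6 826 540 991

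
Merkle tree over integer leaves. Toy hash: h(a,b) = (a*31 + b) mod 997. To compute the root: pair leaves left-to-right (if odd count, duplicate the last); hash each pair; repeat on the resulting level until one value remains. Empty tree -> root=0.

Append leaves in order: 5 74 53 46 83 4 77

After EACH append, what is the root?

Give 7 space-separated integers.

After append 5 (leaves=[5]):
  L0: [5]
  root=5
After append 74 (leaves=[5, 74]):
  L0: [5, 74]
  L1: h(5,74)=(5*31+74)%997=229 -> [229]
  root=229
After append 53 (leaves=[5, 74, 53]):
  L0: [5, 74, 53]
  L1: h(5,74)=(5*31+74)%997=229 h(53,53)=(53*31+53)%997=699 -> [229, 699]
  L2: h(229,699)=(229*31+699)%997=819 -> [819]
  root=819
After append 46 (leaves=[5, 74, 53, 46]):
  L0: [5, 74, 53, 46]
  L1: h(5,74)=(5*31+74)%997=229 h(53,46)=(53*31+46)%997=692 -> [229, 692]
  L2: h(229,692)=(229*31+692)%997=812 -> [812]
  root=812
After append 83 (leaves=[5, 74, 53, 46, 83]):
  L0: [5, 74, 53, 46, 83]
  L1: h(5,74)=(5*31+74)%997=229 h(53,46)=(53*31+46)%997=692 h(83,83)=(83*31+83)%997=662 -> [229, 692, 662]
  L2: h(229,692)=(229*31+692)%997=812 h(662,662)=(662*31+662)%997=247 -> [812, 247]
  L3: h(812,247)=(812*31+247)%997=494 -> [494]
  root=494
After append 4 (leaves=[5, 74, 53, 46, 83, 4]):
  L0: [5, 74, 53, 46, 83, 4]
  L1: h(5,74)=(5*31+74)%997=229 h(53,46)=(53*31+46)%997=692 h(83,4)=(83*31+4)%997=583 -> [229, 692, 583]
  L2: h(229,692)=(229*31+692)%997=812 h(583,583)=(583*31+583)%997=710 -> [812, 710]
  L3: h(812,710)=(812*31+710)%997=957 -> [957]
  root=957
After append 77 (leaves=[5, 74, 53, 46, 83, 4, 77]):
  L0: [5, 74, 53, 46, 83, 4, 77]
  L1: h(5,74)=(5*31+74)%997=229 h(53,46)=(53*31+46)%997=692 h(83,4)=(83*31+4)%997=583 h(77,77)=(77*31+77)%997=470 -> [229, 692, 583, 470]
  L2: h(229,692)=(229*31+692)%997=812 h(583,470)=(583*31+470)%997=597 -> [812, 597]
  L3: h(812,597)=(812*31+597)%997=844 -> [844]
  root=844

Answer: 5 229 819 812 494 957 844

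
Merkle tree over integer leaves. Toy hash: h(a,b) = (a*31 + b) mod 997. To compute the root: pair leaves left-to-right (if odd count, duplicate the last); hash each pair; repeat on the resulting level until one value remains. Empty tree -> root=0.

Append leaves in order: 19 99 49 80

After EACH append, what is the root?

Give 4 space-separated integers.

After append 19 (leaves=[19]):
  L0: [19]
  root=19
After append 99 (leaves=[19, 99]):
  L0: [19, 99]
  L1: h(19,99)=(19*31+99)%997=688 -> [688]
  root=688
After append 49 (leaves=[19, 99, 49]):
  L0: [19, 99, 49]
  L1: h(19,99)=(19*31+99)%997=688 h(49,49)=(49*31+49)%997=571 -> [688, 571]
  L2: h(688,571)=(688*31+571)%997=962 -> [962]
  root=962
After append 80 (leaves=[19, 99, 49, 80]):
  L0: [19, 99, 49, 80]
  L1: h(19,99)=(19*31+99)%997=688 h(49,80)=(49*31+80)%997=602 -> [688, 602]
  L2: h(688,602)=(688*31+602)%997=993 -> [993]
  root=993

Answer: 19 688 962 993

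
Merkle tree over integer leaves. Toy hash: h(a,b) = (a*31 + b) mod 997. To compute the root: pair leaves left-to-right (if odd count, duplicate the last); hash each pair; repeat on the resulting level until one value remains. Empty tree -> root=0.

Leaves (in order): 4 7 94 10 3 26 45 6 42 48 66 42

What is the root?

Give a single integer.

Answer: 294

Derivation:
L0: [4, 7, 94, 10, 3, 26, 45, 6, 42, 48, 66, 42]
L1: h(4,7)=(4*31+7)%997=131 h(94,10)=(94*31+10)%997=930 h(3,26)=(3*31+26)%997=119 h(45,6)=(45*31+6)%997=404 h(42,48)=(42*31+48)%997=353 h(66,42)=(66*31+42)%997=94 -> [131, 930, 119, 404, 353, 94]
L2: h(131,930)=(131*31+930)%997=6 h(119,404)=(119*31+404)%997=105 h(353,94)=(353*31+94)%997=70 -> [6, 105, 70]
L3: h(6,105)=(6*31+105)%997=291 h(70,70)=(70*31+70)%997=246 -> [291, 246]
L4: h(291,246)=(291*31+246)%997=294 -> [294]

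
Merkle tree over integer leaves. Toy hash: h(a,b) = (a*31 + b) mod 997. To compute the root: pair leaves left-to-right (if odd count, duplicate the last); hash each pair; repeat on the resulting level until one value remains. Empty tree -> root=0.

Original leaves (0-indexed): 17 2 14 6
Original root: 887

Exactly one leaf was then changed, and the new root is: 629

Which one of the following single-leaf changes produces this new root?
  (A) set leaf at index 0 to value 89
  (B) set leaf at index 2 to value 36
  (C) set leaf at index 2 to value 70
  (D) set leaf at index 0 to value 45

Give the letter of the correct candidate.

Original leaves: [17, 2, 14, 6]
Target new root: 629
Try each candidate change and compute the resulting root:
Candidate A: set leaf[0] = 89 -> leaves = [89, 2, 14, 6]
  L0: [89, 2, 14, 6]
  L1: h(89,2)=(89*31+2)%997=767 h(14,6)=(14*31+6)%997=440 -> [767, 440]
  L2: h(767,440)=(767*31+440)%997=289 -> [289]
  root = 289 != target 629
Candidate B: set leaf[2] = 36 -> leaves = [17, 2, 36, 6]
  L0: [17, 2, 36, 6]
  L1: h(17,2)=(17*31+2)%997=529 h(36,6)=(36*31+6)%997=125 -> [529, 125]
  L2: h(529,125)=(529*31+125)%997=572 -> [572]
  root = 572 != target 629
Candidate C: set leaf[2] = 70 -> leaves = [17, 2, 70, 6]
  L0: [17, 2, 70, 6]
  L1: h(17,2)=(17*31+2)%997=529 h(70,6)=(70*31+6)%997=182 -> [529, 182]
  L2: h(529,182)=(529*31+182)%997=629 -> [629]
  root = 629 == target 629  ** MATCH **
Candidate D: set leaf[0] = 45 -> leaves = [45, 2, 14, 6]
  L0: [45, 2, 14, 6]
  L1: h(45,2)=(45*31+2)%997=400 h(14,6)=(14*31+6)%997=440 -> [400, 440]
  L2: h(400,440)=(400*31+440)%997=876 -> [876]
  root = 876 != target 629
Candidate C produces the target root.

Answer: C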